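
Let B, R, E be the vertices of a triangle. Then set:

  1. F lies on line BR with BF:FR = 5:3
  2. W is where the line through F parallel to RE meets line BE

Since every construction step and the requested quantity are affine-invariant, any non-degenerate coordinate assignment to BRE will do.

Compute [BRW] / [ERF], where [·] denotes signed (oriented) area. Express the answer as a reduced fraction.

[BRW]:[ERF] = -5/3

Assign B = (0, 0), R = (1, 0), E = (0, 1) — the answer is frame-independent, so this choice is without loss of generality.
1. F lies on line BR with BF:FR = 5:3 ⇒ F = (5/8, 0)
2. W is where the line through F parallel to RE meets line BE ⇒ W = (0, 5/8)
2·[BRW] = 5/8, 2·[ERF] = -3/8
[BRW]:[ERF] = 5/8:-3/8 = -5/3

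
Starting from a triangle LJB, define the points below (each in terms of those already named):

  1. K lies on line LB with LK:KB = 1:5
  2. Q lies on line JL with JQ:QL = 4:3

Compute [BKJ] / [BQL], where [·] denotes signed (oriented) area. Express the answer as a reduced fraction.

[BKJ]:[BQL] = -35/18

Work in coordinates with L = (0, 0), J = (1, 0), B = (0, 1).
1. K lies on line LB with LK:KB = 1:5 ⇒ K = (0, 1/6)
2. Q lies on line JL with JQ:QL = 4:3 ⇒ Q = (3/7, 0)
2·[BKJ] = 5/6, 2·[BQL] = -3/7
[BKJ]:[BQL] = 5/6:-3/7 = -35/18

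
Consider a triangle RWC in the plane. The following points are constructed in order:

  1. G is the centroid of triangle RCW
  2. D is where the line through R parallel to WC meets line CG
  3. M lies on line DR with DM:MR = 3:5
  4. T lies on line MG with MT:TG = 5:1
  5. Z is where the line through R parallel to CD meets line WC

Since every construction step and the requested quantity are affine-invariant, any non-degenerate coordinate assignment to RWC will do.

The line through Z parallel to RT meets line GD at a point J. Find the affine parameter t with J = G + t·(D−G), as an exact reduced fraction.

t = -25/18

Set R = (0, 0), W = (1, 0), C = (0, 1); any affine frame gives the same invariant.
1. G is the centroid of triangle RCW ⇒ G = (1/3, 1/3)
2. D is where the line through R parallel to WC meets line CG ⇒ D = (1, -1)
3. M lies on line DR with DM:MR = 3:5 ⇒ M = (5/8, -5/8)
4. T lies on line MG with MT:TG = 5:1 ⇒ T = (55/144, 25/144)
5. Z is where the line through R parallel to CD meets line WC ⇒ Z = (-1, 2)
through Z parallel to RT: direction (55/144, 25/144); meets GD at J = (-16/27, 59/27)
J = G + t·(D−G) with t = -25/18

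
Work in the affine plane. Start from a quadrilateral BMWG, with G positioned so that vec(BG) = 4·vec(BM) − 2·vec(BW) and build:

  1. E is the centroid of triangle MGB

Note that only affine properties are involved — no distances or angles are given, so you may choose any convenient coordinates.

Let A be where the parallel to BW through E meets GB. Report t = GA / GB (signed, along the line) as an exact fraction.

t = 7/12

Work in coordinates with B = (0, 0), M = (1, 0), W = (0, 1), G = (4, -2).
1. E is the centroid of triangle MGB ⇒ E = (5/3, -2/3)
through E parallel to BW: direction (0, 1); meets GB at A = (5/3, -5/6)
A = G + t·(B−G) with t = 7/12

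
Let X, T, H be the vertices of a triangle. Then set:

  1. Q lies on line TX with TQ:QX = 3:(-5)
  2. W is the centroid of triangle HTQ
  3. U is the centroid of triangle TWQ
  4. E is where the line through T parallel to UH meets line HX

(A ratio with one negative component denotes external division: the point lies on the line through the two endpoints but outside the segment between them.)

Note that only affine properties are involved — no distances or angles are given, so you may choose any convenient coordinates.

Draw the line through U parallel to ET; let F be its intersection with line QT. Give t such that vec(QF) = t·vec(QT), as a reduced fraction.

Assign X = (0, 0), T = (1, 0), H = (0, 1) — the answer is frame-independent, so this choice is without loss of generality.
1. Q lies on line TX with TQ:QX = 3:(-5) ⇒ Q = (5/2, 0)
2. W is the centroid of triangle HTQ ⇒ W = (7/6, 1/3)
3. U is the centroid of triangle TWQ ⇒ U = (14/9, 1/9)
4. E is where the line through T parallel to UH meets line HX ⇒ E = (0, 4/7)
through U parallel to ET: direction (1, -4/7); meets QT at F = (7/4, 0)
F = Q + t·(T−Q) with t = 1/2

t = 1/2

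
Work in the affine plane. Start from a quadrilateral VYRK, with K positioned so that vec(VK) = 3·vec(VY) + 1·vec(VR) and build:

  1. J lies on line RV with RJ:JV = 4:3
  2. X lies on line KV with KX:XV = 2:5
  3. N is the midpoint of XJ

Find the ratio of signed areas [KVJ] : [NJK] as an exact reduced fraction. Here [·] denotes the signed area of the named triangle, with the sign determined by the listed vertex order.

[KVJ]:[NJK] = 7

Choose coordinates V = (0, 0), Y = (1, 0), R = (0, 1), K = (3, 1).
1. J lies on line RV with RJ:JV = 4:3 ⇒ J = (0, 3/7)
2. X lies on line KV with KX:XV = 2:5 ⇒ X = (15/7, 5/7)
3. N is the midpoint of XJ ⇒ N = (15/14, 4/7)
2·[KVJ] = -9/7, 2·[NJK] = -9/49
[KVJ]:[NJK] = -9/7:-9/49 = 7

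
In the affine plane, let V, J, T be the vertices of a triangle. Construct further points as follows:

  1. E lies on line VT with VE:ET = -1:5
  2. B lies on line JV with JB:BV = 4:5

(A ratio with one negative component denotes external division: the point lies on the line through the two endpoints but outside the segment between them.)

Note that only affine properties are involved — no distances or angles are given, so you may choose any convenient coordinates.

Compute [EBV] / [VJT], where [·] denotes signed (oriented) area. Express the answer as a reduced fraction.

[EBV]:[VJT] = 5/36

Assign V = (0, 0), J = (1, 0), T = (0, 1) — the answer is frame-independent, so this choice is without loss of generality.
1. E lies on line VT with VE:ET = -1:5 ⇒ E = (0, -1/4)
2. B lies on line JV with JB:BV = 4:5 ⇒ B = (5/9, 0)
2·[EBV] = 5/36, 2·[VJT] = 1
[EBV]:[VJT] = 5/36:1 = 5/36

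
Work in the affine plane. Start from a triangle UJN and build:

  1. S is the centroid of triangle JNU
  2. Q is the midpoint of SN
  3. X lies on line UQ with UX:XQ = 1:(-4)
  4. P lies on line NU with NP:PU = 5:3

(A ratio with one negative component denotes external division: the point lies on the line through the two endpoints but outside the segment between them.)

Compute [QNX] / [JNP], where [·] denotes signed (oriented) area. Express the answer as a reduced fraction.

[QNX]:[JNP] = 16/45

Choose coordinates U = (0, 0), J = (1, 0), N = (0, 1).
1. S is the centroid of triangle JNU ⇒ S = (1/3, 1/3)
2. Q is the midpoint of SN ⇒ Q = (1/6, 2/3)
3. X lies on line UQ with UX:XQ = 1:(-4) ⇒ X = (-1/18, -2/9)
4. P lies on line NU with NP:PU = 5:3 ⇒ P = (0, 3/8)
2·[QNX] = 2/9, 2·[JNP] = 5/8
[QNX]:[JNP] = 2/9:5/8 = 16/45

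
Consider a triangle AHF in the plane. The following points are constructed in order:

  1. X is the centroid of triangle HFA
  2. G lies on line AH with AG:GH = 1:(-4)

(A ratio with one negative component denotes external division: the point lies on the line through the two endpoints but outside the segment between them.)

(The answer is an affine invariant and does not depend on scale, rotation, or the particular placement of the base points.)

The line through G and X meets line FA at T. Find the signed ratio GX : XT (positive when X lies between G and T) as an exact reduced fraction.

Choose coordinates A = (0, 0), H = (1, 0), F = (0, 1).
1. X is the centroid of triangle HFA ⇒ X = (1/3, 1/3)
2. G lies on line AH with AG:GH = 1:(-4) ⇒ G = (-1/3, 0)
line GX meets FA at T = (0, 1/6)
X = G + t·(T−G) with t = 2, so GX:XT = 2:-1

GX:XT = -2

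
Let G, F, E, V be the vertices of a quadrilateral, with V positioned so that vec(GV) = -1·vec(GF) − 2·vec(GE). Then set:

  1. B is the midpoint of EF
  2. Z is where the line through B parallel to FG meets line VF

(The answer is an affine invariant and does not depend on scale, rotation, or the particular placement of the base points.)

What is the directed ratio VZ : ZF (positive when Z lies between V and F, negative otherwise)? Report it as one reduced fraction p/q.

VZ:ZF = -5

Assign G = (0, 0), F = (1, 0), E = (0, 1), V = (-1, -2) — the answer is frame-independent, so this choice is without loss of generality.
1. B is the midpoint of EF ⇒ B = (1/2, 1/2)
2. Z is where the line through B parallel to FG meets line VF ⇒ Z = (3/2, 1/2)
Z = V + t·(F−V) with t = 5/4, so VZ:ZF = t:(1−t) = 5/4:-1/4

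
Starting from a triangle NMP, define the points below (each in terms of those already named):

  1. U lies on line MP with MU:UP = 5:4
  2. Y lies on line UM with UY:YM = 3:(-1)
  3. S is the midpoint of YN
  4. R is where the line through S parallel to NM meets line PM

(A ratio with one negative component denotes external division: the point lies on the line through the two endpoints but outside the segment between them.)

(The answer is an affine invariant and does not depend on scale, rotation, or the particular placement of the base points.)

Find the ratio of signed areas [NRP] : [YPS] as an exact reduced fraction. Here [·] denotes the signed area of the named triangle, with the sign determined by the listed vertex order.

Assign N = (0, 0), M = (1, 0), P = (0, 1) — the answer is frame-independent, so this choice is without loss of generality.
1. U lies on line MP with MU:UP = 5:4 ⇒ U = (4/9, 5/9)
2. Y lies on line UM with UY:YM = 3:(-1) ⇒ Y = (23/18, -5/18)
3. S is the midpoint of YN ⇒ S = (23/36, -5/36)
4. R is where the line through S parallel to NM meets line PM ⇒ R = (41/36, -5/36)
2·[NRP] = 41/36, 2·[YPS] = 23/36
[NRP]:[YPS] = 41/36:23/36 = 41/23

[NRP]:[YPS] = 41/23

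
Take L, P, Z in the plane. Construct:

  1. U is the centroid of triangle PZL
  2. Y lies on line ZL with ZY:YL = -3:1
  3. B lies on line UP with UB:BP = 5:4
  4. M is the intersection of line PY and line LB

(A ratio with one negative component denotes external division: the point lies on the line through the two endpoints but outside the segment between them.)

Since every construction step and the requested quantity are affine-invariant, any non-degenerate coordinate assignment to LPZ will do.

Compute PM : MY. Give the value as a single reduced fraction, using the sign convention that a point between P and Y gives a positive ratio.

PM:MY = -8/19

Choose coordinates L = (0, 0), P = (1, 0), Z = (0, 1).
1. U is the centroid of triangle PZL ⇒ U = (1/3, 1/3)
2. Y lies on line ZL with ZY:YL = -3:1 ⇒ Y = (0, -1/2)
3. B lies on line UP with UB:BP = 5:4 ⇒ B = (19/27, 4/27)
4. M is the intersection of line PY and line LB ⇒ M = (19/11, 4/11)
M = P + t·(Y−P) with t = -8/11, so PM:MY = t:(1−t) = -8/11:19/11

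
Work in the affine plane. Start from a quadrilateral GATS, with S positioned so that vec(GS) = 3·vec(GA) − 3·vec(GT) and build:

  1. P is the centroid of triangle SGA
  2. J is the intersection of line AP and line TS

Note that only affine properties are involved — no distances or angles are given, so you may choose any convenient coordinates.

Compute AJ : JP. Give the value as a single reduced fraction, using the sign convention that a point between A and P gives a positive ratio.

Work in coordinates with G = (0, 0), A = (1, 0), T = (0, 1), S = (3, -3).
1. P is the centroid of triangle SGA ⇒ P = (4/3, -1)
2. J is the intersection of line AP and line TS ⇒ J = (6/5, -3/5)
J = A + t·(P−A) with t = 3/5, so AJ:JP = t:(1−t) = 3/5:2/5

AJ:JP = 3/2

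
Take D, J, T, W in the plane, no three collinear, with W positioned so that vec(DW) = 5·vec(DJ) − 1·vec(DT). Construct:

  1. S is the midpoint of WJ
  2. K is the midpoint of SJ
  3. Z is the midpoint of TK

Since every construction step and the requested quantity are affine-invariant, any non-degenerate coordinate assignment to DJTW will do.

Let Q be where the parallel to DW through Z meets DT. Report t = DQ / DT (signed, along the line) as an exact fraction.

t = 23/40

Set D = (0, 0), J = (1, 0), T = (0, 1), W = (5, -1); any affine frame gives the same invariant.
1. S is the midpoint of WJ ⇒ S = (3, -1/2)
2. K is the midpoint of SJ ⇒ K = (2, -1/4)
3. Z is the midpoint of TK ⇒ Z = (1, 3/8)
through Z parallel to DW: direction (5, -1); meets DT at Q = (0, 23/40)
Q = D + t·(T−D) with t = 23/40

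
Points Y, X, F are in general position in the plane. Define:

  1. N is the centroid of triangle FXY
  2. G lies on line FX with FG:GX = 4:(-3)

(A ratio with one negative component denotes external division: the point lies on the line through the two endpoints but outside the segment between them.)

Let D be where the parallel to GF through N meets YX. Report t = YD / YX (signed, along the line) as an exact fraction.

t = 2/3

Set Y = (0, 0), X = (1, 0), F = (0, 1); any affine frame gives the same invariant.
1. N is the centroid of triangle FXY ⇒ N = (1/3, 1/3)
2. G lies on line FX with FG:GX = 4:(-3) ⇒ G = (4, -3)
through N parallel to GF: direction (-4, 4); meets YX at D = (2/3, 0)
D = Y + t·(X−Y) with t = 2/3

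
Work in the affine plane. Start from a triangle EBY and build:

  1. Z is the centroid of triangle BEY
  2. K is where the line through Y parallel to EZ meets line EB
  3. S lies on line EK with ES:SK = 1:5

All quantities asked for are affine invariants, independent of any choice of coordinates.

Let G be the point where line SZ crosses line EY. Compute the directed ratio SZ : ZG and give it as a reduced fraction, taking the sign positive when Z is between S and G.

SZ:ZG = -3/2

Choose coordinates E = (0, 0), B = (1, 0), Y = (0, 1).
1. Z is the centroid of triangle BEY ⇒ Z = (1/3, 1/3)
2. K is where the line through Y parallel to EZ meets line EB ⇒ K = (-1, 0)
3. S lies on line EK with ES:SK = 1:5 ⇒ S = (-1/6, 0)
line SZ meets EY at G = (0, 1/9)
Z = S + t·(G−S) with t = 3, so SZ:ZG = 3:-2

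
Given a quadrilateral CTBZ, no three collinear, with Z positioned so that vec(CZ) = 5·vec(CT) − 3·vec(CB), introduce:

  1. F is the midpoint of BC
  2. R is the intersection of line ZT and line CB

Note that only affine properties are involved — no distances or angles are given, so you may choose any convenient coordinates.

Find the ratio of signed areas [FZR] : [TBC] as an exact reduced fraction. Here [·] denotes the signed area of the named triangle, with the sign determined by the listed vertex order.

[FZR]:[TBC] = 5/4

Choose coordinates C = (0, 0), T = (1, 0), B = (0, 1), Z = (5, -3).
1. F is the midpoint of BC ⇒ F = (0, 1/2)
2. R is the intersection of line ZT and line CB ⇒ R = (0, 3/4)
2·[FZR] = 5/4, 2·[TBC] = 1
[FZR]:[TBC] = 5/4:1 = 5/4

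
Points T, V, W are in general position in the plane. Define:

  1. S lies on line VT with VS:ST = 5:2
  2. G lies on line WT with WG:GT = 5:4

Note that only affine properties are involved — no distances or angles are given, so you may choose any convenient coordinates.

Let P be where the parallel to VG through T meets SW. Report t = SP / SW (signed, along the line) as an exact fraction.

Assign T = (0, 0), V = (1, 0), W = (0, 1) — the answer is frame-independent, so this choice is without loss of generality.
1. S lies on line VT with VS:ST = 5:2 ⇒ S = (2/7, 0)
2. G lies on line WT with WG:GT = 5:4 ⇒ G = (0, 4/9)
through T parallel to VG: direction (-1, 4/9); meets SW at P = (18/55, -8/55)
P = S + t·(W−S) with t = -8/55

t = -8/55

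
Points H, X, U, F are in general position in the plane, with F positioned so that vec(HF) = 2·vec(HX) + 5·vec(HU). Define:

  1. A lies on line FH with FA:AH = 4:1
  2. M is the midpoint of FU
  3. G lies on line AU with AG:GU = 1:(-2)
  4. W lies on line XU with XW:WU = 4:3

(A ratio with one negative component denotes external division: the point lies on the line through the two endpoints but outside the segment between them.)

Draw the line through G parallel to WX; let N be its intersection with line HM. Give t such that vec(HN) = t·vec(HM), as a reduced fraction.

t = 9/20

Set H = (0, 0), X = (1, 0), U = (0, 1), F = (2, 5); any affine frame gives the same invariant.
1. A lies on line FH with FA:AH = 4:1 ⇒ A = (2/5, 1)
2. M is the midpoint of FU ⇒ M = (1, 3)
3. G lies on line AU with AG:GU = 1:(-2) ⇒ G = (4/5, 1)
4. W lies on line XU with XW:WU = 4:3 ⇒ W = (3/7, 4/7)
through G parallel to WX: direction (4/7, -4/7); meets HM at N = (9/20, 27/20)
N = H + t·(M−H) with t = 9/20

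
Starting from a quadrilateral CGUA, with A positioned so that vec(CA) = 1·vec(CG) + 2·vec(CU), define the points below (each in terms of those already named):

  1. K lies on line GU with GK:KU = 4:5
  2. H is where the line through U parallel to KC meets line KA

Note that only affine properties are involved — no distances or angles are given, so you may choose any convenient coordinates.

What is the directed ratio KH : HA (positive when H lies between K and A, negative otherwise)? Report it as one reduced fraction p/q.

KH:HA = 5

Work in coordinates with C = (0, 0), G = (1, 0), U = (0, 1), A = (1, 2).
1. K lies on line GU with GK:KU = 4:5 ⇒ K = (5/9, 4/9)
2. H is where the line through U parallel to KC meets line KA ⇒ H = (25/27, 47/27)
H = K + t·(A−K) with t = 5/6, so KH:HA = t:(1−t) = 5/6:1/6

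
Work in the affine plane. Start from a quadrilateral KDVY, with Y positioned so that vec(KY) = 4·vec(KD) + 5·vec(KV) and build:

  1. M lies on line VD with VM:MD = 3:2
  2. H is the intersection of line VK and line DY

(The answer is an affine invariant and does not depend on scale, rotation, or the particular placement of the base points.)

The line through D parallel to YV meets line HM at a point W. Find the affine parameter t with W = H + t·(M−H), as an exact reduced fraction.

t = 5/11

Assign K = (0, 0), D = (1, 0), V = (0, 1), Y = (4, 5) — the answer is frame-independent, so this choice is without loss of generality.
1. M lies on line VD with VM:MD = 3:2 ⇒ M = (3/5, 2/5)
2. H is the intersection of line VK and line DY ⇒ H = (0, -5/3)
through D parallel to YV: direction (-4, -4); meets HM at W = (3/11, -8/11)
W = H + t·(M−H) with t = 5/11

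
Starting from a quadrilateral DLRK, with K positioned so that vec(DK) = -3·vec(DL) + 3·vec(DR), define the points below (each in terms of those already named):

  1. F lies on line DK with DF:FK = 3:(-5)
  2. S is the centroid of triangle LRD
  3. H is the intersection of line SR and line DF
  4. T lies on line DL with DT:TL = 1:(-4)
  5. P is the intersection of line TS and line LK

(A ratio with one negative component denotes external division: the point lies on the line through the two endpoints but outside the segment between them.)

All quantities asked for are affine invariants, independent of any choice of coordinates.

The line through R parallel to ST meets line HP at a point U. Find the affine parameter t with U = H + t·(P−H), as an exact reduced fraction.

t = 3/2

Choose coordinates D = (0, 0), L = (1, 0), R = (0, 1), K = (-3, 3).
1. F lies on line DK with DF:FK = 3:(-5) ⇒ F = (9/2, -9/2)
2. S is the centroid of triangle LRD ⇒ S = (1/3, 1/3)
3. H is the intersection of line SR and line DF ⇒ H = (1, -1)
4. T lies on line DL with DT:TL = 1:(-4) ⇒ T = (-1/3, 0)
5. P is the intersection of line TS and line LK ⇒ P = (7/15, 2/5)
through R parallel to ST: direction (-2/3, -1/3); meets HP at U = (1/5, 11/10)
U = H + t·(P−H) with t = 3/2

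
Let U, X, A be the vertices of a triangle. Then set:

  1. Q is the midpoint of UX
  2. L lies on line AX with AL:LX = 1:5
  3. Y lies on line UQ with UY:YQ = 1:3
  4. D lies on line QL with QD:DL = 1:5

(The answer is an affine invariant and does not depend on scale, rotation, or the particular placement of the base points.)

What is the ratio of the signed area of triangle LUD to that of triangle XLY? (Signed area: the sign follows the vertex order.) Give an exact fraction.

[LUD]:[XLY] = 10/21

Choose coordinates U = (0, 0), X = (1, 0), A = (0, 1).
1. Q is the midpoint of UX ⇒ Q = (1/2, 0)
2. L lies on line AX with AL:LX = 1:5 ⇒ L = (1/6, 5/6)
3. Y lies on line UQ with UY:YQ = 1:3 ⇒ Y = (1/8, 0)
4. D lies on line QL with QD:DL = 1:5 ⇒ D = (4/9, 5/36)
2·[LUD] = 25/72, 2·[XLY] = 35/48
[LUD]:[XLY] = 25/72:35/48 = 10/21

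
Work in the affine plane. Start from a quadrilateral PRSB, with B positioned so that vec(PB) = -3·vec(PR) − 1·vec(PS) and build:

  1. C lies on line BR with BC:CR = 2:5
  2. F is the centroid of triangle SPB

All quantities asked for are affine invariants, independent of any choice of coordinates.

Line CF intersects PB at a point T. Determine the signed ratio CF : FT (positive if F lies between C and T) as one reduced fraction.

CF:FT = -9/7

Set P = (0, 0), R = (1, 0), S = (0, 1), B = (-3, -1); any affine frame gives the same invariant.
1. C lies on line BR with BC:CR = 2:5 ⇒ C = (-13/7, -5/7)
2. F is the centroid of triangle SPB ⇒ F = (-1, 0)
line CF meets PB at T = (-5/3, -5/9)
F = C + t·(T−C) with t = 9/2, so CF:FT = 9/2:-7/2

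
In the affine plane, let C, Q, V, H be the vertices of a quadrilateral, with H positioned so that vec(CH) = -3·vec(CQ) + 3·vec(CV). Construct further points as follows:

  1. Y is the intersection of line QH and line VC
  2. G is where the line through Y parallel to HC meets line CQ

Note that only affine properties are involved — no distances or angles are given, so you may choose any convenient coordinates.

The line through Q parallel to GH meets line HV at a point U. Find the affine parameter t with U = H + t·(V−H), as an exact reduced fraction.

t = 1/2

Choose coordinates C = (0, 0), Q = (1, 0), V = (0, 1), H = (-3, 3).
1. Y is the intersection of line QH and line VC ⇒ Y = (0, 3/4)
2. G is where the line through Y parallel to HC meets line CQ ⇒ G = (3/4, 0)
through Q parallel to GH: direction (-15/4, 3); meets HV at U = (-3/2, 2)
U = H + t·(V−H) with t = 1/2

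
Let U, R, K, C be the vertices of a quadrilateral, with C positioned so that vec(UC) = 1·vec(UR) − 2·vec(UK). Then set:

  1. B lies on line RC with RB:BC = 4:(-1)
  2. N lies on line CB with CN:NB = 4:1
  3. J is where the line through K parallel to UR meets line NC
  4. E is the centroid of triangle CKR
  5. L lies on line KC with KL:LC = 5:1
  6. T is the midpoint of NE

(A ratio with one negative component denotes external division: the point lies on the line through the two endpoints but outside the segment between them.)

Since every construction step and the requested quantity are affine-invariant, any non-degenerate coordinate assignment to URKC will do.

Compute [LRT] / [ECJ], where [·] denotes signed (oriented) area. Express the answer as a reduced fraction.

[LRT]:[ECJ] = 1/90

Work in coordinates with U = (0, 0), R = (1, 0), K = (0, 1), C = (1, -2).
1. B lies on line RC with RB:BC = 4:(-1) ⇒ B = (1, -8/3)
2. N lies on line CB with CN:NB = 4:1 ⇒ N = (1, -38/15)
3. J is where the line through K parallel to UR meets line NC ⇒ J = (1, 1)
4. E is the centroid of triangle CKR ⇒ E = (2/3, -1/3)
5. L lies on line KC with KL:LC = 5:1 ⇒ L = (5/6, -3/2)
6. T is the midpoint of NE ⇒ T = (5/6, -43/30)
2·[LRT] = 1/90, 2·[ECJ] = 1
[LRT]:[ECJ] = 1/90:1 = 1/90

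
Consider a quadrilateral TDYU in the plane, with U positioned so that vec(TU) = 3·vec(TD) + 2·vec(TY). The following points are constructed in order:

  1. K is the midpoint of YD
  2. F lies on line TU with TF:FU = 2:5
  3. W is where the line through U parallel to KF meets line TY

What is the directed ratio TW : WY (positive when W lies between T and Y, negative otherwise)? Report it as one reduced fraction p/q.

TW:WY = -7/2

Work in coordinates with T = (0, 0), D = (1, 0), Y = (0, 1), U = (3, 2).
1. K is the midpoint of YD ⇒ K = (1/2, 1/2)
2. F lies on line TU with TF:FU = 2:5 ⇒ F = (6/7, 4/7)
3. W is where the line through U parallel to KF meets line TY ⇒ W = (0, 7/5)
W = T + t·(Y−T) with t = 7/5, so TW:WY = t:(1−t) = 7/5:-2/5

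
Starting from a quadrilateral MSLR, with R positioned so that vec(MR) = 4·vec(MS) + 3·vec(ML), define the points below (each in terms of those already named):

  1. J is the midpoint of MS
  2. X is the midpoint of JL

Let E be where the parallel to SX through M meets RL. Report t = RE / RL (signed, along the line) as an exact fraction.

Assign M = (0, 0), S = (1, 0), L = (0, 1), R = (4, 3) — the answer is frame-independent, so this choice is without loss of generality.
1. J is the midpoint of MS ⇒ J = (1/2, 0)
2. X is the midpoint of JL ⇒ X = (1/4, 1/2)
through M parallel to SX: direction (-3/4, 1/2); meets RL at E = (-6/7, 4/7)
E = R + t·(L−R) with t = 17/14

t = 17/14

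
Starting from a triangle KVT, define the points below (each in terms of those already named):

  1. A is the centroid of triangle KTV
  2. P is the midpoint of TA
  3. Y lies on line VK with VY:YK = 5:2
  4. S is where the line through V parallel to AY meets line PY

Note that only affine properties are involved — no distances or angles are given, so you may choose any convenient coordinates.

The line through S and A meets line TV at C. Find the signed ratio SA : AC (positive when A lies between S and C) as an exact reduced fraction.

Assign K = (0, 0), V = (1, 0), T = (0, 1) — the answer is frame-independent, so this choice is without loss of generality.
1. A is the centroid of triangle KTV ⇒ A = (1/3, 1/3)
2. P is the midpoint of TA ⇒ P = (1/6, 2/3)
3. Y lies on line VK with VY:YK = 5:2 ⇒ Y = (2/7, 0)
4. S is where the line through V parallel to AY meets line PY ⇒ S = (43/63, -20/9)
line SA meets TV at C = (39/139, 100/139)
A = S + t·(C−S) with t = 139/160, so SA:AC = 139/160:21/160

SA:AC = 139/21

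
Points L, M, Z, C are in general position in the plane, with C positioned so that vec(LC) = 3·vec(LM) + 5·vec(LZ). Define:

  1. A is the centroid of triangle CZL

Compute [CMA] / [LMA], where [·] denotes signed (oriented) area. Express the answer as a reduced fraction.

[CMA]:[LMA] = -2

Choose coordinates L = (0, 0), M = (1, 0), Z = (0, 1), C = (3, 5).
1. A is the centroid of triangle CZL ⇒ A = (1, 2)
2·[CMA] = -4, 2·[LMA] = 2
[CMA]:[LMA] = -4:2 = -2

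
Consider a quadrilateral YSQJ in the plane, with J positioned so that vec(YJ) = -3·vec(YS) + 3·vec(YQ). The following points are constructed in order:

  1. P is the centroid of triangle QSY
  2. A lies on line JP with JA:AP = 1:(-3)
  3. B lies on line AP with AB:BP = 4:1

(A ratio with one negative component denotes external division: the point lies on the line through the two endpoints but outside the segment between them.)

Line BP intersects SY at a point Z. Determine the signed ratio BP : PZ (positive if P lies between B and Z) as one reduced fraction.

Assign Y = (0, 0), S = (1, 0), Q = (0, 1), J = (-3, 3) — the answer is frame-independent, so this choice is without loss of generality.
1. P is the centroid of triangle QSY ⇒ P = (1/3, 1/3)
2. A lies on line JP with JA:AP = 1:(-3) ⇒ A = (-14/3, 13/3)
3. B lies on line AP with AB:BP = 4:1 ⇒ B = (-2/3, 17/15)
line BP meets SY at Z = (3/4, 0)
P = B + t·(Z−B) with t = 12/17, so BP:PZ = 12/17:5/17

BP:PZ = 12/5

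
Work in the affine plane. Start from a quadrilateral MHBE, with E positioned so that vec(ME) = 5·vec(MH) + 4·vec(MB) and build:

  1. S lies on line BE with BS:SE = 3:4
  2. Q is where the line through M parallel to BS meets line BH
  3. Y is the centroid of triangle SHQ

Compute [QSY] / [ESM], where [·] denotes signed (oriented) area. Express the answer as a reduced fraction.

[QSY]:[ESM] = -3/20

Choose coordinates M = (0, 0), H = (1, 0), B = (0, 1), E = (5, 4).
1. S lies on line BE with BS:SE = 3:4 ⇒ S = (15/7, 16/7)
2. Q is where the line through M parallel to BS meets line BH ⇒ Q = (5/8, 3/8)
3. Y is the centroid of triangle SHQ ⇒ Y = (211/168, 149/168)
2·[QSY] = -3/7, 2·[ESM] = 20/7
[QSY]:[ESM] = -3/7:20/7 = -3/20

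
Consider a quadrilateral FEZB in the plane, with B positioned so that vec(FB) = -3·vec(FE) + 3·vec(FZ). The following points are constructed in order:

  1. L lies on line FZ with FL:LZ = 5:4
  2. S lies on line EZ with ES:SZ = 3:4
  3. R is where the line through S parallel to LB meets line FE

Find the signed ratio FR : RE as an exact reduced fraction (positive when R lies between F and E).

Set F = (0, 0), E = (1, 0), Z = (0, 1), B = (-3, 3); any affine frame gives the same invariant.
1. L lies on line FZ with FL:LZ = 5:4 ⇒ L = (0, 5/9)
2. S lies on line EZ with ES:SZ = 3:4 ⇒ S = (4/7, 3/7)
3. R is where the line through S parallel to LB meets line FE ⇒ R = (169/154, 0)
R = F + t·(E−F) with t = 169/154, so FR:RE = t:(1−t) = 169/154:-15/154

FR:RE = -169/15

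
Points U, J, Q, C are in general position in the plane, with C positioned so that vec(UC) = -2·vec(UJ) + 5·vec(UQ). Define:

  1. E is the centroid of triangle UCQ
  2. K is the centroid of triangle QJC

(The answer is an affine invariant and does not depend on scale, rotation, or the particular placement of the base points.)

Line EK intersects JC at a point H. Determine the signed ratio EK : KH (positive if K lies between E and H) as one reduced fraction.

EK:KH = 5/2

Choose coordinates U = (0, 0), J = (1, 0), Q = (0, 1), C = (-2, 5).
1. E is the centroid of triangle UCQ ⇒ E = (-2/3, 2)
2. K is the centroid of triangle QJC ⇒ K = (-1/3, 2)
line EK meets JC at H = (-1/5, 2)
K = E + t·(H−E) with t = 5/7, so EK:KH = 5/7:2/7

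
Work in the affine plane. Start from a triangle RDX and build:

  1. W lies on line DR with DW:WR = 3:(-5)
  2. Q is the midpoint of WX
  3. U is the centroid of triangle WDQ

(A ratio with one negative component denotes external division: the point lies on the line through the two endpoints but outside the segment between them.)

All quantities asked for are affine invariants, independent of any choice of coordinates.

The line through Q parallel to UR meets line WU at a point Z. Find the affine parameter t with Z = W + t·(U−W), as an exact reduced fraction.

t = 12/5

Assign R = (0, 0), D = (1, 0), X = (0, 1) — the answer is frame-independent, so this choice is without loss of generality.
1. W lies on line DR with DW:WR = 3:(-5) ⇒ W = (5/2, 0)
2. Q is the midpoint of WX ⇒ Q = (5/4, 1/2)
3. U is the centroid of triangle WDQ ⇒ U = (19/12, 1/6)
through Q parallel to UR: direction (-19/12, -1/6); meets WU at Z = (3/10, 2/5)
Z = W + t·(U−W) with t = 12/5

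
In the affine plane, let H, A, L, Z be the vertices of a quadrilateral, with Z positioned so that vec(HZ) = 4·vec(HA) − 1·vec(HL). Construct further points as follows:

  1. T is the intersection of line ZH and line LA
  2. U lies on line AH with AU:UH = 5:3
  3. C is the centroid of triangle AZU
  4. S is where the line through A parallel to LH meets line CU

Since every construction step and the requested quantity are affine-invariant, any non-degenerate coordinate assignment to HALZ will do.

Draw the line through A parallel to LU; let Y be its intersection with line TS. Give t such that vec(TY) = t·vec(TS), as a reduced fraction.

t = 34/43

Work in coordinates with H = (0, 0), A = (1, 0), L = (0, 1), Z = (4, -1).
1. T is the intersection of line ZH and line LA ⇒ T = (4/3, -1/3)
2. U lies on line AH with AU:UH = 5:3 ⇒ U = (3/8, 0)
3. C is the centroid of triangle AZU ⇒ C = (43/24, -1/3)
4. S is where the line through A parallel to LH meets line CU ⇒ S = (1, -5/34)
through A parallel to LU: direction (3/8, -1); meets TS at Y = (46/43, -8/43)
Y = T + t·(S−T) with t = 34/43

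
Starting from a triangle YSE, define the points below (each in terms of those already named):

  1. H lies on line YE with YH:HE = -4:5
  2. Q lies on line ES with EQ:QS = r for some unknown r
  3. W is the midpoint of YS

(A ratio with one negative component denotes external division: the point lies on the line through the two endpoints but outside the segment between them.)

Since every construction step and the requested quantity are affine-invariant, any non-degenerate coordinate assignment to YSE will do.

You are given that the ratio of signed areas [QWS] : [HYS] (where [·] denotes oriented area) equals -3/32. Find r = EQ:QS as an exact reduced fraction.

Assign Y = (0, 0), S = (1, 0), E = (0, 1) — the answer is frame-independent, so this choice is without loss of generality.
1. H lies on line YE with YH:HE = -4:5 ⇒ H = (0, -4)
2. With EQ:QS = r, write λ = r/(r+1) so Q = E + λ·(S−E); Q is affine-linear in λ
3. W is the midpoint of YS ⇒ W = (1/2, 0)
Every point depending on Q is an affine combination of Q and λ-independent points, so each such coordinate is linear in λ; the λ² term in each signed area is a multiple of (S−E)×(S−E) = 0, so 2·[QWS] and 2·[HYS] are each linear in λ. Evaluating at λ=0 and λ=1:
  2·[QWS] = -1/2·λ + 1/2,   2·[HYS] = -4
So [QWS]:[HYS] = (-1/2·λ + 1/2) / (-4). Setting this equal to -3/32:
  -1/2·λ + 1/2 = -3/32·(-4)  ⇒  λ = 1/4
Then r = λ/(1−λ) = (1/4)/(3/4) = 1/3. Check: with r = 1/3, Q = (1/4, 3/4) and [QWS]:[HYS] = -3/32 as required.

r = 1/3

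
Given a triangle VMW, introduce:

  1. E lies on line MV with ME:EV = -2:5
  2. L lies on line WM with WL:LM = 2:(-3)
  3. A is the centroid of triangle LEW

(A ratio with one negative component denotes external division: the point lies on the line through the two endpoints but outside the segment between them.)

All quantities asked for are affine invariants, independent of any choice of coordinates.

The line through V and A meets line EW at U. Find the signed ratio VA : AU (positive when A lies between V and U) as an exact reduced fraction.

VA:AU = -19/4

Choose coordinates V = (0, 0), M = (1, 0), W = (0, 1).
1. E lies on line MV with ME:EV = -2:5 ⇒ E = (5/3, 0)
2. L lies on line WM with WL:LM = 2:(-3) ⇒ L = (-2, 3)
3. A is the centroid of triangle LEW ⇒ A = (-1/9, 4/3)
line VA meets EW at U = (-5/57, 20/19)
A = V + t·(U−V) with t = 19/15, so VA:AU = 19/15:-4/15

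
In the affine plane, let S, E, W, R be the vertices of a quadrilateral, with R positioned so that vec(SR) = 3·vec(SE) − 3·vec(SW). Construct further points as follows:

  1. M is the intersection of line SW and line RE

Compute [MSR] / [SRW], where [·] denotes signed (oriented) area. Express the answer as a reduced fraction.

Set S = (0, 0), E = (1, 0), W = (0, 1), R = (3, -3); any affine frame gives the same invariant.
1. M is the intersection of line SW and line RE ⇒ M = (0, 3/2)
2·[MSR] = 9/2, 2·[SRW] = 3
[MSR]:[SRW] = 9/2:3 = 3/2

[MSR]:[SRW] = 3/2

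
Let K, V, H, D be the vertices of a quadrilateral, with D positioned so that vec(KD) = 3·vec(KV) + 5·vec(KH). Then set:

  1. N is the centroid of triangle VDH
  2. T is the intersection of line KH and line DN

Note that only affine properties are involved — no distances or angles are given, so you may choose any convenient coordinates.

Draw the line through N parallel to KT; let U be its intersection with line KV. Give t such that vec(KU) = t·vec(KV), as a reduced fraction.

Assign K = (0, 0), V = (1, 0), H = (0, 1), D = (3, 5) — the answer is frame-independent, so this choice is without loss of generality.
1. N is the centroid of triangle VDH ⇒ N = (4/3, 2)
2. T is the intersection of line KH and line DN ⇒ T = (0, -2/5)
through N parallel to KT: direction (0, -2/5); meets KV at U = (4/3, 0)
U = K + t·(V−K) with t = 4/3

t = 4/3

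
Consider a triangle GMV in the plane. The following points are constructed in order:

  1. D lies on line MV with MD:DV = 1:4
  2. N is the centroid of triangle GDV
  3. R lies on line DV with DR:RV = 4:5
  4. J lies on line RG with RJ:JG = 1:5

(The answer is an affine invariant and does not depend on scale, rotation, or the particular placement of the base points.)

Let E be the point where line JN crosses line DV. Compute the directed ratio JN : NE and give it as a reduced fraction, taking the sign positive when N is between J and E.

JN:NE = -1/2

Work in coordinates with G = (0, 0), M = (1, 0), V = (0, 1).
1. D lies on line MV with MD:DV = 1:4 ⇒ D = (4/5, 1/5)
2. N is the centroid of triangle GDV ⇒ N = (4/15, 2/5)
3. R lies on line DV with DR:RV = 4:5 ⇒ R = (4/9, 5/9)
4. J lies on line RG with RJ:JG = 1:5 ⇒ J = (10/27, 25/54)
line JN meets DV at E = (64/135, 71/135)
N = J + t·(E−J) with t = -1, so JN:NE = -1:2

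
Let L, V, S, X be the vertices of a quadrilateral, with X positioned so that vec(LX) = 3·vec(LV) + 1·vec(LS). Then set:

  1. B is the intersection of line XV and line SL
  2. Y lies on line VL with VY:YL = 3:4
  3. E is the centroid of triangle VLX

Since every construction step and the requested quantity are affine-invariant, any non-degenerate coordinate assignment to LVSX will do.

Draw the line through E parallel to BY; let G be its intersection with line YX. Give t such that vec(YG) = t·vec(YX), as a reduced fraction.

t = 8/27

Assign L = (0, 0), V = (1, 0), S = (0, 1), X = (3, 1) — the answer is frame-independent, so this choice is without loss of generality.
1. B is the intersection of line XV and line SL ⇒ B = (0, -1/2)
2. Y lies on line VL with VY:YL = 3:4 ⇒ Y = (4/7, 0)
3. E is the centroid of triangle VLX ⇒ E = (4/3, 1/3)
through E parallel to BY: direction (4/7, 1/2); meets YX at G = (244/189, 8/27)
G = Y + t·(X−Y) with t = 8/27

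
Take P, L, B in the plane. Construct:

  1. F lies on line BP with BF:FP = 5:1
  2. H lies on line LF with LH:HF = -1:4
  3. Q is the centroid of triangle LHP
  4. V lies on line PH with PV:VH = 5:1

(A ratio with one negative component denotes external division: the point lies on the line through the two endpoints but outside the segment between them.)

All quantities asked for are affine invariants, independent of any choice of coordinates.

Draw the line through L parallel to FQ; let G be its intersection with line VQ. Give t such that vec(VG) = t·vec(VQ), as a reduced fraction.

Assign P = (0, 0), L = (1, 0), B = (0, 1) — the answer is frame-independent, so this choice is without loss of generality.
1. F lies on line BP with BF:FP = 5:1 ⇒ F = (0, 1/6)
2. H lies on line LF with LH:HF = -1:4 ⇒ H = (4/3, -1/18)
3. Q is the centroid of triangle LHP ⇒ Q = (7/9, -1/54)
4. V lies on line PH with PV:VH = 5:1 ⇒ V = (10/9, -5/108)
through L parallel to FQ: direction (7/9, -5/27); meets VQ at G = (145/117, -20/351)
G = V + t·(Q−V) with t = -5/13

t = -5/13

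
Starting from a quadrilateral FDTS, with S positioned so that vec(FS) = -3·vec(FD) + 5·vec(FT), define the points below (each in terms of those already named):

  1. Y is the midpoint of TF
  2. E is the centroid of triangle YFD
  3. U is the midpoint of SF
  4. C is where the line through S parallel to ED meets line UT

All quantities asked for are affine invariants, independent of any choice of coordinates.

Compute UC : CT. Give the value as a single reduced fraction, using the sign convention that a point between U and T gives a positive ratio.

UC:CT = -17/26

Set F = (0, 0), D = (1, 0), T = (0, 1), S = (-3, 5); any affine frame gives the same invariant.
1. Y is the midpoint of TF ⇒ Y = (0, 1/2)
2. E is the centroid of triangle YFD ⇒ E = (1/3, 1/6)
3. U is the midpoint of SF ⇒ U = (-3/2, 5/2)
4. C is where the line through S parallel to ED meets line UT ⇒ C = (-13/3, 16/3)
C = U + t·(T−U) with t = -17/9, so UC:CT = t:(1−t) = -17/9:26/9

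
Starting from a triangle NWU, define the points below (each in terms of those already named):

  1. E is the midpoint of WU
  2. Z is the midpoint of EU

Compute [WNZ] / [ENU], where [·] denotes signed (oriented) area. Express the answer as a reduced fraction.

[WNZ]:[ENU] = 3/2

Choose coordinates N = (0, 0), W = (1, 0), U = (0, 1).
1. E is the midpoint of WU ⇒ E = (1/2, 1/2)
2. Z is the midpoint of EU ⇒ Z = (1/4, 3/4)
2·[WNZ] = -3/4, 2·[ENU] = -1/2
[WNZ]:[ENU] = -3/4:-1/2 = 3/2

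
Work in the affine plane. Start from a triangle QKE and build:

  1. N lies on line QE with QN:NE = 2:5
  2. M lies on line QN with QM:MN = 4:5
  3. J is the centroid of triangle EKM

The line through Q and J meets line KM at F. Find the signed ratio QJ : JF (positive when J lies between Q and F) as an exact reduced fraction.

QJ:JF = -79/55

Assign Q = (0, 0), K = (1, 0), E = (0, 1) — the answer is frame-independent, so this choice is without loss of generality.
1. N lies on line QE with QN:NE = 2:5 ⇒ N = (0, 2/7)
2. M lies on line QN with QM:MN = 4:5 ⇒ M = (0, 8/63)
3. J is the centroid of triangle EKM ⇒ J = (1/3, 71/189)
line QJ meets KM at F = (8/79, 568/4977)
J = Q + t·(F−Q) with t = 79/24, so QJ:JF = 79/24:-55/24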